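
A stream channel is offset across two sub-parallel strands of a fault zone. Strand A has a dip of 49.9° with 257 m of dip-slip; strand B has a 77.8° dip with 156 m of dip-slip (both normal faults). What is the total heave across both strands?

heave_A = 257 × cos(49.9°) = 165.5 m
heave_B = 156 × cos(77.8°) = 32.97 m
total = 165.5 + 32.97 = 199 m

199 m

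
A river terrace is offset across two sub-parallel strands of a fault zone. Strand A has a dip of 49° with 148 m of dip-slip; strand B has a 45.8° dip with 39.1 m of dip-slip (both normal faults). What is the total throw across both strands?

140 m

throw_A = 148 × sin(49°) = 111.7 m
throw_B = 39.1 × sin(45.8°) = 28.03 m
total = 111.7 + 28.03 = 140 m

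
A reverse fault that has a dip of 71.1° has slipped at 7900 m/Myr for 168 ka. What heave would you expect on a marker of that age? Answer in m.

430 m

dip-slip = rate × time = 7900 m/Myr × 168 ka = 1327 m
heave = dip-slip × cos(dip) = 1327 × cos(71.1°) = 430 m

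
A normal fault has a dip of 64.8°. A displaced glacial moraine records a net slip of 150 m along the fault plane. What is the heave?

heave = dip-slip × cos(dip) = 150 m × cos(64.8°) = 63.9 m

63.9 m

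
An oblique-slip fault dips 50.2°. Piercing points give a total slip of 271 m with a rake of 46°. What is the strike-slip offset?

188 m

strike-slip = net slip × cos(rake) = 271 m × cos(46°) = 188 m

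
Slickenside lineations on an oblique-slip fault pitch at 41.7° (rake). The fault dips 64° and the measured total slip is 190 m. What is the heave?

55.4 m

dip-slip = net slip × sin(rake) = 190 m × sin(41.7°) = 126.4 m
heave = dip-slip × cos(dip) = 126.4 × cos(64°) = 55.4 m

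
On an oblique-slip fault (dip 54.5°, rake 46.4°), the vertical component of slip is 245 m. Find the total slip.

dip-slip = throw / sin(dip) = 245 / sin(54.5°) = 300.9 m
net slip = dip-slip / sin(rake) = 300.9 / sin(46.4°) = 416 m

416 m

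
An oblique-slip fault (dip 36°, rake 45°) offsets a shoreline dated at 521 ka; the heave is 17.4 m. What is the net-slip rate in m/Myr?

58.4 m/Myr

dip-slip = heave / cos(dip) = 17.4 / cos(36°) = 21.51 m
net slip = dip-slip / sin(rake) = 21.51 / sin(45°) = 30.42 m
rate = 30.42 m / 521 ka = 0.0000584 m/yr = 58.4 m/Myr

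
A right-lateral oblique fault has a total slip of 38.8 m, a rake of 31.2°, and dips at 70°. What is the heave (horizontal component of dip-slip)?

6.87 m

dip-slip = net slip × sin(rake) = 38.8 m × sin(31.2°) = 20.10 m
heave = dip-slip × cos(dip) = 20.10 × cos(70°) = 6.87 m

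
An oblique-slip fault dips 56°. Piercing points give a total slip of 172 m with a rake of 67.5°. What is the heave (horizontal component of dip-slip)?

dip-slip = net slip × sin(rake) = 172 m × sin(67.5°) = 158.9 m
heave = dip-slip × cos(dip) = 158.9 × cos(56°) = 88.9 m

88.9 m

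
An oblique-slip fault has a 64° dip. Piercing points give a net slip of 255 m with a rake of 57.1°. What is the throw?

192 m

dip-slip = net slip × sin(rake) = 255 m × sin(57.1°) = 214.1 m
throw = dip-slip × sin(dip) = 214.1 × sin(64°) = 192 m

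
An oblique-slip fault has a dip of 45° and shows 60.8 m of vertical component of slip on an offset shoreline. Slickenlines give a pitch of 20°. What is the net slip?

dip-slip = throw / sin(dip) = 60.8 / sin(45°) = 85.98 m
net slip = dip-slip / sin(rake) = 85.98 / sin(20°) = 251 m

251 m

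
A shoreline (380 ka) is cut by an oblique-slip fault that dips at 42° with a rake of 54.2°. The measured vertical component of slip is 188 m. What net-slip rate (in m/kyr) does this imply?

0.912 m/kyr

dip-slip = throw / sin(dip) = 188 / sin(42°) = 281 m
net slip = dip-slip / sin(rake) = 281 / sin(54.2°) = 346.4 m
rate = 346.4 m / 380 ka = 0.000912 m/yr = 0.912 m/kyr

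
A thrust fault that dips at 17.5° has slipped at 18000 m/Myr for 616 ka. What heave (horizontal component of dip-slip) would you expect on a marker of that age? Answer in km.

10.6 km

dip-slip = rate × time = 18000 m/Myr × 616 ka = 11090 m
heave = dip-slip × cos(dip) = 11090 × cos(17.5°) = 10600 m = 10.6 km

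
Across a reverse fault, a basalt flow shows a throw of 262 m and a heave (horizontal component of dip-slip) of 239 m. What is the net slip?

net slip = √(throw² + heave²) = √(262² + 239²) = 355 m

355 m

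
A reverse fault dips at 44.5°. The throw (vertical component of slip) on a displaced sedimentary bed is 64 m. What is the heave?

65.1 m

heave = throw / tan(dip) = 64 / tan(44.5°) = 65.1 m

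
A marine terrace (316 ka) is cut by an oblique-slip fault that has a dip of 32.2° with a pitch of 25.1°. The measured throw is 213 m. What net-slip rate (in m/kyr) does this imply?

2.98 m/kyr

dip-slip = throw / sin(dip) = 213 / sin(32.2°) = 399.7 m
net slip = dip-slip / sin(rake) = 399.7 / sin(25.1°) = 942.3 m
rate = 942.3 m / 316 ka = 0.00298 m/yr = 2.98 m/kyr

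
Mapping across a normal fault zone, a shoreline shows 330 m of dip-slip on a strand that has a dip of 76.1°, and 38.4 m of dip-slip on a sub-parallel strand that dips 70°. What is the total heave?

heave_A = 330 × cos(76.1°) = 79.28 m
heave_B = 38.4 × cos(70°) = 13.13 m
total = 79.28 + 13.13 = 92.4 m

92.4 m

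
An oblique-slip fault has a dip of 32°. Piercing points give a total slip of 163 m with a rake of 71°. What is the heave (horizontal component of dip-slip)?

dip-slip = net slip × sin(rake) = 163 m × sin(71°) = 154.1 m
heave = dip-slip × cos(dip) = 154.1 × cos(32°) = 131 m

131 m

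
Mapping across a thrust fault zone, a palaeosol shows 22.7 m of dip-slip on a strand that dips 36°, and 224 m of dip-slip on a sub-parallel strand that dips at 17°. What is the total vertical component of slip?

throw_A = 22.7 × sin(36°) = 13.34 m
throw_B = 224 × sin(17°) = 65.49 m
total = 13.34 + 65.49 = 78.8 m

78.8 m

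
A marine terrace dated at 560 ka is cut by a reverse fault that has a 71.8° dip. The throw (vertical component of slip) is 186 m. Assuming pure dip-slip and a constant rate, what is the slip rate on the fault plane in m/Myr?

350 m/Myr

dip-slip = throw / sin(dip) = 186 m / sin(71.8°) = 195.8 m
rate = 195.8 m / 560 ka = 0.000350 m/yr = 350 m/Myr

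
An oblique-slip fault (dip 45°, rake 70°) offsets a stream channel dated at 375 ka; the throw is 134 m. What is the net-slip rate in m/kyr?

dip-slip = throw / sin(dip) = 134 / sin(45°) = 189.5 m
net slip = dip-slip / sin(rake) = 189.5 / sin(70°) = 201.7 m
rate = 201.7 m / 375 ka = 0.000538 m/yr = 0.538 m/kyr

0.538 m/kyr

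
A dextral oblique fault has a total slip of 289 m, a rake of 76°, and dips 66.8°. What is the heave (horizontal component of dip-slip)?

110 m

dip-slip = net slip × sin(rake) = 289 m × sin(76°) = 280.4 m
heave = dip-slip × cos(dip) = 280.4 × cos(66.8°) = 110 m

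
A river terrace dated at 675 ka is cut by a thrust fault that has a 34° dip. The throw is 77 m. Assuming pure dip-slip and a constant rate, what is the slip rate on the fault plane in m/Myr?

204 m/Myr

dip-slip = throw / sin(dip) = 77 m / sin(34°) = 137.7 m
rate = 137.7 m / 675 ka = 0.000204 m/yr = 204 m/Myr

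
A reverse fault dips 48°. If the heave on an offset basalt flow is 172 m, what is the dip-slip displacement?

dip-slip = heave / cos(dip) = 172 / cos(48°) = 257 m

257 m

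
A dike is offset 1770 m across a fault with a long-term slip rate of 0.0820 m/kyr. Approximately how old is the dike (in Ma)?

21.6 Ma

age = offset / rate = 1770 m / (0.0820 m/kyr) = 2.16e+07 yr = 21.6 Ma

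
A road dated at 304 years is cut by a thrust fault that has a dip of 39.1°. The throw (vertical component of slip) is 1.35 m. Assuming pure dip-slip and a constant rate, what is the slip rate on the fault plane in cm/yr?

dip-slip = throw / sin(dip) = 1.35 m / sin(39.1°) = 2.141 m
rate = 2.141 m / 304 years = 0.00704 m/yr = 0.704 cm/yr

0.704 cm/yr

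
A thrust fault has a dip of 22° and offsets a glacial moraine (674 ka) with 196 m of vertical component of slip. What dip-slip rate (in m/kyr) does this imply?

0.776 m/kyr

dip-slip = throw / sin(dip) = 196 m / sin(22°) = 523.2 m
rate = 523.2 m / 674 ka = 0.000776 m/yr = 0.776 m/kyr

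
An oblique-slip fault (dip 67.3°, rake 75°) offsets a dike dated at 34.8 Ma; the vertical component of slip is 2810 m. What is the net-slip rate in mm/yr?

dip-slip = throw / sin(dip) = 2810 / sin(67.3°) = 3046 m
net slip = dip-slip / sin(rake) = 3046 / sin(75°) = 3153 m
rate = 3153 m / 34.8 Ma = 0.0000906 m/yr = 0.0906 mm/yr

0.0906 mm/yr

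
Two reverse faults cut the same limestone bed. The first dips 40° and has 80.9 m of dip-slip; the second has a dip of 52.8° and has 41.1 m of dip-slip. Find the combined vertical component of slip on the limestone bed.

throw_A = 80.9 × sin(40°) = 52 m
throw_B = 41.1 × sin(52.8°) = 32.74 m
total = 52 + 32.74 = 84.7 m

84.7 m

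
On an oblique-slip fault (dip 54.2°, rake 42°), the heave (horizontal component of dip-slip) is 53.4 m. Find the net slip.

dip-slip = heave / cos(dip) = 53.4 / cos(54.2°) = 91.29 m
net slip = dip-slip / sin(rake) = 91.29 / sin(42°) = 136 m

136 m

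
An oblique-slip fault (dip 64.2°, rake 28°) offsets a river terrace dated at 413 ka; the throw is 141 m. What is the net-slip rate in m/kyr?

dip-slip = throw / sin(dip) = 141 / sin(64.2°) = 156.6 m
net slip = dip-slip / sin(rake) = 156.6 / sin(28°) = 333.6 m
rate = 333.6 m / 413 ka = 0.000808 m/yr = 0.808 m/kyr

0.808 m/kyr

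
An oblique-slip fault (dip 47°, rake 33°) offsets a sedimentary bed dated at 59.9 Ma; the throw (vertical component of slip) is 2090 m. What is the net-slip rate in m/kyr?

dip-slip = throw / sin(dip) = 2090 / sin(47°) = 2858 m
net slip = dip-slip / sin(rake) = 2858 / sin(33°) = 5247 m
rate = 5247 m / 59.9 Ma = 0.0000876 m/yr = 0.0876 m/kyr

0.0876 m/kyr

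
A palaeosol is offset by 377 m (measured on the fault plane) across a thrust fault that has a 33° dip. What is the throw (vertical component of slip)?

205 m

throw = dip-slip × sin(dip) = 377 m × sin(33°) = 205 m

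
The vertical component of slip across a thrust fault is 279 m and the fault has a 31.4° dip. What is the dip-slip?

535 m

dip-slip = throw / sin(dip) = 279 / sin(31.4°) = 535 m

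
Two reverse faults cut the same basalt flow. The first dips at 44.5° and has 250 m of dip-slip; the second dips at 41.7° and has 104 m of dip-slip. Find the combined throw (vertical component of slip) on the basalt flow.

throw_A = 250 × sin(44.5°) = 175.2 m
throw_B = 104 × sin(41.7°) = 69.18 m
total = 175.2 + 69.18 = 244 m

244 m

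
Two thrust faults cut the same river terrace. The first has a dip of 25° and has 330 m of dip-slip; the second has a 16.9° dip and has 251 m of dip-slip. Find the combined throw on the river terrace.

212 m

throw_A = 330 × sin(25°) = 139.5 m
throw_B = 251 × sin(16.9°) = 72.97 m
total = 139.5 + 72.97 = 212 m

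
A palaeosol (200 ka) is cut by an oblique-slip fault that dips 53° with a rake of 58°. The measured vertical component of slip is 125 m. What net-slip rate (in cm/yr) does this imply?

dip-slip = throw / sin(dip) = 125 / sin(53°) = 156.5 m
net slip = dip-slip / sin(rake) = 156.5 / sin(58°) = 184.6 m
rate = 184.6 m / 200 ka = 0.000923 m/yr = 0.0923 cm/yr

0.0923 cm/yr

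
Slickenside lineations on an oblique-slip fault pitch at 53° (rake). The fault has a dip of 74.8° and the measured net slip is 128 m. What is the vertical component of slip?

98.6 m

dip-slip = net slip × sin(rake) = 128 m × sin(53°) = 102.2 m
throw = dip-slip × sin(dip) = 102.2 × sin(74.8°) = 98.6 m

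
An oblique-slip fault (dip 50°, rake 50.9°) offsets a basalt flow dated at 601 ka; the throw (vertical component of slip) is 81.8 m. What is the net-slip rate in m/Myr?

dip-slip = throw / sin(dip) = 81.8 / sin(50°) = 106.8 m
net slip = dip-slip / sin(rake) = 106.8 / sin(50.9°) = 137.6 m
rate = 137.6 m / 601 ka = 0.000229 m/yr = 229 m/Myr

229 m/Myr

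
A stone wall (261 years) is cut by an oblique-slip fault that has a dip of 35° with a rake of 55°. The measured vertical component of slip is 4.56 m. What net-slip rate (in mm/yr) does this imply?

37.2 mm/yr

dip-slip = throw / sin(dip) = 4.56 / sin(35°) = 7.950 m
net slip = dip-slip / sin(rake) = 7.950 / sin(55°) = 9.705 m
rate = 9.705 m / 261 years = 0.0372 m/yr = 37.2 mm/yr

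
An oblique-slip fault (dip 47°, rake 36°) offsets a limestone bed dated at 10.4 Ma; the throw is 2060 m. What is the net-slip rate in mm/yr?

0.461 mm/yr

dip-slip = throw / sin(dip) = 2060 / sin(47°) = 2817 m
net slip = dip-slip / sin(rake) = 2817 / sin(36°) = 4792 m
rate = 4792 m / 10.4 Ma = 0.000461 m/yr = 0.461 mm/yr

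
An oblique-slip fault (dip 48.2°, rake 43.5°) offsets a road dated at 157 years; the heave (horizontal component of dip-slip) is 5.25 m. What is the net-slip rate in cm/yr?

dip-slip = heave / cos(dip) = 5.25 / cos(48.2°) = 7.877 m
net slip = dip-slip / sin(rake) = 7.877 / sin(43.5°) = 11.44 m
rate = 11.44 m / 157 years = 0.0729 m/yr = 7.29 cm/yr

7.29 cm/yr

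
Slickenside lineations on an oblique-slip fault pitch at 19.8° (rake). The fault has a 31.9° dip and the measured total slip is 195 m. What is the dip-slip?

dip-slip = net slip × sin(rake) = 195 m × sin(19.8°) = 66.1 m

66.1 m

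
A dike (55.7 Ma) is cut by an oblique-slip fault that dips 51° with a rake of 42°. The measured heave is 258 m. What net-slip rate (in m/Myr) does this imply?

dip-slip = heave / cos(dip) = 258 / cos(51°) = 410 m
net slip = dip-slip / sin(rake) = 410 / sin(42°) = 612.7 m
rate = 612.7 m / 55.7 Ma = 0.0000110 m/yr = 11 m/Myr

11 m/Myr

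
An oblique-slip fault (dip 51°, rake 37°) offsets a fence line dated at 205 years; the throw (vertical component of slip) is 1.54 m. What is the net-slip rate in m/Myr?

dip-slip = throw / sin(dip) = 1.54 / sin(51°) = 1.982 m
net slip = dip-slip / sin(rake) = 1.982 / sin(37°) = 3.293 m
rate = 3.293 m / 205 years = 0.0161 m/yr = 16100 m/Myr

16100 m/Myr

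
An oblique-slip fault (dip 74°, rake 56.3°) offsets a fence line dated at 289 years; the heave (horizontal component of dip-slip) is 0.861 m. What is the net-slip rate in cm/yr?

1.30 cm/yr

dip-slip = heave / cos(dip) = 0.861 / cos(74°) = 3.124 m
net slip = dip-slip / sin(rake) = 3.124 / sin(56.3°) = 3.755 m
rate = 3.755 m / 289 years = 0.0130 m/yr = 1.30 cm/yr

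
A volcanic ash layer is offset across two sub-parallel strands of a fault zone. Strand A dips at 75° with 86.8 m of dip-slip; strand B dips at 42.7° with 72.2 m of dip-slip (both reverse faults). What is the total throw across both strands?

throw_A = 86.8 × sin(75°) = 83.84 m
throw_B = 72.2 × sin(42.7°) = 48.96 m
total = 83.84 + 48.96 = 133 m

133 m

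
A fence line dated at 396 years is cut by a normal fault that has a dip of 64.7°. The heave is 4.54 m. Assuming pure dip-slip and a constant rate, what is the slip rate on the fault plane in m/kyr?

dip-slip = heave / cos(dip) = 4.54 m / cos(64.7°) = 10.62 m
rate = 10.62 m / 396 years = 0.0268 m/yr = 26.8 m/kyr

26.8 m/kyr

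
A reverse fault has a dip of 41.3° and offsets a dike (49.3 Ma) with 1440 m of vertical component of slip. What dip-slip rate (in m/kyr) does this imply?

dip-slip = throw / sin(dip) = 1440 m / sin(41.3°) = 2182 m
rate = 2182 m / 49.3 Ma = 0.0000443 m/yr = 0.0443 m/kyr

0.0443 m/kyr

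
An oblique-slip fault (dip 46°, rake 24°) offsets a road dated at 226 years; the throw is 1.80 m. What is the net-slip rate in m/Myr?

dip-slip = throw / sin(dip) = 1.80 / sin(46°) = 2.502 m
net slip = dip-slip / sin(rake) = 2.502 / sin(24°) = 6.152 m
rate = 6.152 m / 226 years = 0.0272 m/yr = 27200 m/Myr

27200 m/Myr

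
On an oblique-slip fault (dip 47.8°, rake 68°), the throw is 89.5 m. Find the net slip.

130 m

dip-slip = throw / sin(dip) = 89.5 / sin(47.8°) = 120.8 m
net slip = dip-slip / sin(rake) = 120.8 / sin(68°) = 130 m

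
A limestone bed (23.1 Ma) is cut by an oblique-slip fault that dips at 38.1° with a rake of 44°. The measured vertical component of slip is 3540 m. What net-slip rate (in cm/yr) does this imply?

dip-slip = throw / sin(dip) = 3540 / sin(38.1°) = 5737 m
net slip = dip-slip / sin(rake) = 5737 / sin(44°) = 8259 m
rate = 8259 m / 23.1 Ma = 0.000358 m/yr = 0.0358 cm/yr

0.0358 cm/yr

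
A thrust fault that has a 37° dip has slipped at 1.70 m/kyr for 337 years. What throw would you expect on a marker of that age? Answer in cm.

34.5 cm

dip-slip = rate × time = 1.70 m/kyr × 337 years = 0.5729 m
throw = dip-slip × sin(dip) = 0.5729 × sin(37°) = 0.345 m = 34.5 cm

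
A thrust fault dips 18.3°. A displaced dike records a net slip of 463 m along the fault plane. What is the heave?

440 m

heave = dip-slip × cos(dip) = 463 m × cos(18.3°) = 440 m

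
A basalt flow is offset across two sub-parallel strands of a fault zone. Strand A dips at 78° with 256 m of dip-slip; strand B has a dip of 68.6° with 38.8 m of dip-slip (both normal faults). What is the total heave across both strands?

67.4 m

heave_A = 256 × cos(78°) = 53.23 m
heave_B = 38.8 × cos(68.6°) = 14.16 m
total = 53.23 + 14.16 = 67.4 m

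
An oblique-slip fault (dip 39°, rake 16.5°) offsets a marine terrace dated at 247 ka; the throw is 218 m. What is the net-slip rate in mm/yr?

4.94 mm/yr

dip-slip = throw / sin(dip) = 218 / sin(39°) = 346.4 m
net slip = dip-slip / sin(rake) = 346.4 / sin(16.5°) = 1220 m
rate = 1220 m / 247 ka = 0.00494 m/yr = 4.94 mm/yr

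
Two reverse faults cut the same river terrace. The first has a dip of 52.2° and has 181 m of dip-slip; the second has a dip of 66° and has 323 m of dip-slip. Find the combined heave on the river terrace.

242 m

heave_A = 181 × cos(52.2°) = 110.9 m
heave_B = 323 × cos(66°) = 131.4 m
total = 110.9 + 131.4 = 242 m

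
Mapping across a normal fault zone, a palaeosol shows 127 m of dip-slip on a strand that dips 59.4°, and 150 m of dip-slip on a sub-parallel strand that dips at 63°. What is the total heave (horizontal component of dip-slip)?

heave_A = 127 × cos(59.4°) = 64.65 m
heave_B = 150 × cos(63°) = 68.10 m
total = 64.65 + 68.10 = 133 m

133 m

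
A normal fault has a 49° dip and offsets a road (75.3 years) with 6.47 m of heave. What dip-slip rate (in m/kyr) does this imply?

131 m/kyr

dip-slip = heave / cos(dip) = 6.47 m / cos(49°) = 9.862 m
rate = 9.862 m / 75.3 years = 0.131 m/yr = 131 m/kyr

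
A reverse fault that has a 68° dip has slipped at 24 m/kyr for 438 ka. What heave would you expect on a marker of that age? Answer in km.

3.94 km

dip-slip = rate × time = 24 m/kyr × 438 ka = 10510 m
heave = dip-slip × cos(dip) = 10510 × cos(68°) = 3940 m = 3.94 km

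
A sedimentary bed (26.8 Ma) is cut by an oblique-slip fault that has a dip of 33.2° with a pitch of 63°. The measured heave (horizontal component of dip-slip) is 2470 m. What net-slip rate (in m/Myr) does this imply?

124 m/Myr

dip-slip = heave / cos(dip) = 2470 / cos(33.2°) = 2952 m
net slip = dip-slip / sin(rake) = 2952 / sin(63°) = 3313 m
rate = 3313 m / 26.8 Ma = 0.000124 m/yr = 124 m/Myr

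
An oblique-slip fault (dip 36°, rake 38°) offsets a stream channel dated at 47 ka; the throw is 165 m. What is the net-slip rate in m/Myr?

9700 m/Myr

dip-slip = throw / sin(dip) = 165 / sin(36°) = 280.7 m
net slip = dip-slip / sin(rake) = 280.7 / sin(38°) = 456 m
rate = 456 m / 47 ka = 0.00970 m/yr = 9700 m/Myr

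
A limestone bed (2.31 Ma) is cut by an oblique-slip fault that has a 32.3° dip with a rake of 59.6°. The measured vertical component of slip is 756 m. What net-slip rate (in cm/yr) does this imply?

0.0710 cm/yr

dip-slip = throw / sin(dip) = 756 / sin(32.3°) = 1415 m
net slip = dip-slip / sin(rake) = 1415 / sin(59.6°) = 1640 m
rate = 1640 m / 2.31 Ma = 0.000710 m/yr = 0.0710 cm/yr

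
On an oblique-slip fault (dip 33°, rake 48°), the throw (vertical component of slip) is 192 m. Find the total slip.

dip-slip = throw / sin(dip) = 192 / sin(33°) = 352.5 m
net slip = dip-slip / sin(rake) = 352.5 / sin(48°) = 474 m

474 m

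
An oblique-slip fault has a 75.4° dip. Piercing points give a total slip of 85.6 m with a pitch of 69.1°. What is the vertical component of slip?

dip-slip = net slip × sin(rake) = 85.6 m × sin(69.1°) = 79.97 m
throw = dip-slip × sin(dip) = 79.97 × sin(75.4°) = 77.4 m

77.4 m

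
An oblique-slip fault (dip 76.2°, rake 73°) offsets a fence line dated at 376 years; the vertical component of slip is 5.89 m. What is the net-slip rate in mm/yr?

dip-slip = throw / sin(dip) = 5.89 / sin(76.2°) = 6.065 m
net slip = dip-slip / sin(rake) = 6.065 / sin(73°) = 6.342 m
rate = 6.342 m / 376 years = 0.0169 m/yr = 16.9 mm/yr

16.9 mm/yr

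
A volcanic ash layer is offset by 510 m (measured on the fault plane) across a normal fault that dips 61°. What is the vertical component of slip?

throw = dip-slip × sin(dip) = 510 m × sin(61°) = 446 m

446 m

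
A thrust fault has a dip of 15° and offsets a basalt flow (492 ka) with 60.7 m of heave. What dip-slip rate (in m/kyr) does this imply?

dip-slip = heave / cos(dip) = 60.7 m / cos(15°) = 62.84 m
rate = 62.84 m / 492 ka = 0.000128 m/yr = 0.128 m/kyr

0.128 m/kyr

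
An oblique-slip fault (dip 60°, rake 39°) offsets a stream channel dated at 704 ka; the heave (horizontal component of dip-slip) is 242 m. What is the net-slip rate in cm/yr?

0.109 cm/yr

dip-slip = heave / cos(dip) = 242 / cos(60°) = 484 m
net slip = dip-slip / sin(rake) = 484 / sin(39°) = 769.1 m
rate = 769.1 m / 704 ka = 0.00109 m/yr = 0.109 cm/yr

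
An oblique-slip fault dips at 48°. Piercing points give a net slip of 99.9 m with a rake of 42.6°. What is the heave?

45.2 m

dip-slip = net slip × sin(rake) = 99.9 m × sin(42.6°) = 67.62 m
heave = dip-slip × cos(dip) = 67.62 × cos(48°) = 45.2 m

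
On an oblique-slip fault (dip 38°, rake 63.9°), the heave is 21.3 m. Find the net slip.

dip-slip = heave / cos(dip) = 21.3 / cos(38°) = 27.03 m
net slip = dip-slip / sin(rake) = 27.03 / sin(63.9°) = 30.1 m

30.1 m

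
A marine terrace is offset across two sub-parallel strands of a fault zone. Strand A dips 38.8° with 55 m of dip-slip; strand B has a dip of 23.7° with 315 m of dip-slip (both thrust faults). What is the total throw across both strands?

throw_A = 55 × sin(38.8°) = 34.46 m
throw_B = 315 × sin(23.7°) = 126.6 m
total = 34.46 + 126.6 = 161 m

161 m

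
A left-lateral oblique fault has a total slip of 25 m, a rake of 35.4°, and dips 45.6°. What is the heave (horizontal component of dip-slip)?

10.1 m

dip-slip = net slip × sin(rake) = 25 m × sin(35.4°) = 14.48 m
heave = dip-slip × cos(dip) = 14.48 × cos(45.6°) = 10.1 m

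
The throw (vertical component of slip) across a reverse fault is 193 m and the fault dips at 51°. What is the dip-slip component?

dip-slip = throw / sin(dip) = 193 / sin(51°) = 248 m

248 m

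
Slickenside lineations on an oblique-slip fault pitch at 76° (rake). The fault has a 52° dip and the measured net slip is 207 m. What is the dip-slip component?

201 m

dip-slip = net slip × sin(rake) = 207 m × sin(76°) = 201 m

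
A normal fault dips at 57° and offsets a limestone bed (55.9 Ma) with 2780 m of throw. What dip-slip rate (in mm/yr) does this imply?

dip-slip = throw / sin(dip) = 2780 m / sin(57°) = 3315 m
rate = 3315 m / 55.9 Ma = 0.0000593 m/yr = 0.0593 mm/yr

0.0593 mm/yr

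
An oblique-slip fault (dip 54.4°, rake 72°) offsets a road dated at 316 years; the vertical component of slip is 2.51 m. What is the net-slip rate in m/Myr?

10300 m/Myr

dip-slip = throw / sin(dip) = 2.51 / sin(54.4°) = 3.087 m
net slip = dip-slip / sin(rake) = 3.087 / sin(72°) = 3.246 m
rate = 3.246 m / 316 years = 0.0103 m/yr = 10300 m/Myr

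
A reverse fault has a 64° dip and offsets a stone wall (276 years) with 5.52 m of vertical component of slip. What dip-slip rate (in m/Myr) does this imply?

dip-slip = throw / sin(dip) = 5.52 m / sin(64°) = 6.142 m
rate = 6.142 m / 276 years = 0.0223 m/yr = 22300 m/Myr

22300 m/Myr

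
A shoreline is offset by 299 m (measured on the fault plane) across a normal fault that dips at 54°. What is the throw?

throw = dip-slip × sin(dip) = 299 m × sin(54°) = 242 m

242 m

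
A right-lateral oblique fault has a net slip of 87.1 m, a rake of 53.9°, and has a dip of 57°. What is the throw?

dip-slip = net slip × sin(rake) = 87.1 m × sin(53.9°) = 70.38 m
throw = dip-slip × sin(dip) = 70.38 × sin(57°) = 59 m

59 m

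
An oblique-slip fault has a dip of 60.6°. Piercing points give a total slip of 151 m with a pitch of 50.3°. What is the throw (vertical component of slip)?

dip-slip = net slip × sin(rake) = 151 m × sin(50.3°) = 116.2 m
throw = dip-slip × sin(dip) = 116.2 × sin(60.6°) = 101 m

101 m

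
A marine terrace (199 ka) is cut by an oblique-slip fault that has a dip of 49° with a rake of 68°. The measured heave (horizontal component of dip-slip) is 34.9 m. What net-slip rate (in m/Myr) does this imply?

dip-slip = heave / cos(dip) = 34.9 / cos(49°) = 53.20 m
net slip = dip-slip / sin(rake) = 53.20 / sin(68°) = 57.37 m
rate = 57.37 m / 199 ka = 0.000288 m/yr = 288 m/Myr

288 m/Myr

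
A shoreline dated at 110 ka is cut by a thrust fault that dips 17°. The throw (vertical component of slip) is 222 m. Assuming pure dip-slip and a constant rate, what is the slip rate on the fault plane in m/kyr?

dip-slip = throw / sin(dip) = 222 m / sin(17°) = 759.3 m
rate = 759.3 m / 110 ka = 0.00690 m/yr = 6.90 m/kyr

6.90 m/kyr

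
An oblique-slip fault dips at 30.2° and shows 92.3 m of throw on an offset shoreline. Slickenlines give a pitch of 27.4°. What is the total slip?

dip-slip = throw / sin(dip) = 92.3 / sin(30.2°) = 183.5 m
net slip = dip-slip / sin(rake) = 183.5 / sin(27.4°) = 399 m

399 m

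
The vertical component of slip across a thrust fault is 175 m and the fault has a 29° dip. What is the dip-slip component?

dip-slip = throw / sin(dip) = 175 / sin(29°) = 361 m

361 m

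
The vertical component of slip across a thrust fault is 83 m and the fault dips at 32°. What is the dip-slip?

dip-slip = throw / sin(dip) = 83 / sin(32°) = 157 m

157 m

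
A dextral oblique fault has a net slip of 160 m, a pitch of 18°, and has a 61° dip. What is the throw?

dip-slip = net slip × sin(rake) = 160 m × sin(18°) = 49.44 m
throw = dip-slip × sin(dip) = 49.44 × sin(61°) = 43.2 m

43.2 m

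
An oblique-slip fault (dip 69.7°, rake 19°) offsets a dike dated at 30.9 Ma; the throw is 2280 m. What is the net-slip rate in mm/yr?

dip-slip = throw / sin(dip) = 2280 / sin(69.7°) = 2431 m
net slip = dip-slip / sin(rake) = 2431 / sin(19°) = 7467 m
rate = 7467 m / 30.9 Ma = 0.000242 m/yr = 0.242 mm/yr

0.242 mm/yr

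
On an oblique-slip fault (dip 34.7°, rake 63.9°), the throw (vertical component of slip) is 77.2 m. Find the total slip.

dip-slip = throw / sin(dip) = 77.2 / sin(34.7°) = 135.6 m
net slip = dip-slip / sin(rake) = 135.6 / sin(63.9°) = 151 m

151 m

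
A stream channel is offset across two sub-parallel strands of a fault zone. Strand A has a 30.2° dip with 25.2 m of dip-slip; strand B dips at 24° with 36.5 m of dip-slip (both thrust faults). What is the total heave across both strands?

heave_A = 25.2 × cos(30.2°) = 21.78 m
heave_B = 36.5 × cos(24°) = 33.34 m
total = 21.78 + 33.34 = 55.1 m

55.1 m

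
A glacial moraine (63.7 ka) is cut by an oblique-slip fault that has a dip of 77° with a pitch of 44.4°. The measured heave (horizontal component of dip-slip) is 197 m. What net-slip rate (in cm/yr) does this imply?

1.96 cm/yr

dip-slip = heave / cos(dip) = 197 / cos(77°) = 875.7 m
net slip = dip-slip / sin(rake) = 875.7 / sin(44.4°) = 1252 m
rate = 1252 m / 63.7 ka = 0.0196 m/yr = 1.96 cm/yr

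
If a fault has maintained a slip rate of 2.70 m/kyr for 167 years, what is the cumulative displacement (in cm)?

45.1 cm

slip = rate × time = 2.70 m/kyr × 167 years = 0.451 m = 45.1 cm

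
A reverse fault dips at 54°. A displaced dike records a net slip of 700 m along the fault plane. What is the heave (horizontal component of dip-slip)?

411 m

heave = dip-slip × cos(dip) = 700 m × cos(54°) = 411 m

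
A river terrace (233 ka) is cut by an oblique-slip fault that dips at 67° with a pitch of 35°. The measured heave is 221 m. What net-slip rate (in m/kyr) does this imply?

dip-slip = heave / cos(dip) = 221 / cos(67°) = 565.6 m
net slip = dip-slip / sin(rake) = 565.6 / sin(35°) = 986.1 m
rate = 986.1 m / 233 ka = 0.00423 m/yr = 4.23 m/kyr

4.23 m/kyr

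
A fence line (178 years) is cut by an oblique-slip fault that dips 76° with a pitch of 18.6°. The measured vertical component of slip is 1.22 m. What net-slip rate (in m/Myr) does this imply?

22100 m/Myr

dip-slip = throw / sin(dip) = 1.22 / sin(76°) = 1.257 m
net slip = dip-slip / sin(rake) = 1.257 / sin(18.6°) = 3.942 m
rate = 3.942 m / 178 years = 0.0221 m/yr = 22100 m/Myr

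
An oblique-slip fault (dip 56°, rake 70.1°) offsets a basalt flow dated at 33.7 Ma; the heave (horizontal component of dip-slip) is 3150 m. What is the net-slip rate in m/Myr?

dip-slip = heave / cos(dip) = 3150 / cos(56°) = 5633 m
net slip = dip-slip / sin(rake) = 5633 / sin(70.1°) = 5991 m
rate = 5991 m / 33.7 Ma = 0.000178 m/yr = 178 m/Myr

178 m/Myr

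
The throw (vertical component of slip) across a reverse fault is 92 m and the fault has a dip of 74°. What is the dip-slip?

dip-slip = throw / sin(dip) = 92 / sin(74°) = 95.7 m

95.7 m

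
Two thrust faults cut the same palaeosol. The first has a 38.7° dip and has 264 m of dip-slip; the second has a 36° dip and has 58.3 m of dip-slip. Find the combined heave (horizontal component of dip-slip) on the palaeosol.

heave_A = 264 × cos(38.7°) = 206 m
heave_B = 58.3 × cos(36°) = 47.17 m
total = 206 + 47.17 = 253 m

253 m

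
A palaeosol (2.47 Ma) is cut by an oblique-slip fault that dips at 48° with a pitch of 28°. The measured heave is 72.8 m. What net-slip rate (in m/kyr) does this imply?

dip-slip = heave / cos(dip) = 72.8 / cos(48°) = 108.8 m
net slip = dip-slip / sin(rake) = 108.8 / sin(28°) = 231.7 m
rate = 231.7 m / 2.47 Ma = 0.0000938 m/yr = 0.0938 m/kyr

0.0938 m/kyr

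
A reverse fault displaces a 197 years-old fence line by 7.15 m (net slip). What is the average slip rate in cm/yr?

rate = 7.15 m / 197 years = 0.0363 m/yr = 3.63 cm/yr

3.63 cm/yr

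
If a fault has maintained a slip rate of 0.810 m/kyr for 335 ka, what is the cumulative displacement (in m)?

slip = rate × time = 0.810 m/kyr × 335 ka = 271 m

271 m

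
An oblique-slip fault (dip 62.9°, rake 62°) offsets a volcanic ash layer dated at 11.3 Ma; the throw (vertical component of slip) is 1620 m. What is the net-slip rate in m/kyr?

0.182 m/kyr

dip-slip = throw / sin(dip) = 1620 / sin(62.9°) = 1820 m
net slip = dip-slip / sin(rake) = 1820 / sin(62°) = 2061 m
rate = 2061 m / 11.3 Ma = 0.000182 m/yr = 0.182 m/kyr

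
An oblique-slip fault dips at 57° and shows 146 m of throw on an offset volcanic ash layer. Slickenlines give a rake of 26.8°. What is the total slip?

386 m

dip-slip = throw / sin(dip) = 146 / sin(57°) = 174.1 m
net slip = dip-slip / sin(rake) = 174.1 / sin(26.8°) = 386 m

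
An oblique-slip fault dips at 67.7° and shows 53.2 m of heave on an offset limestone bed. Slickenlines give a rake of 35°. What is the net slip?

dip-slip = heave / cos(dip) = 53.2 / cos(67.7°) = 140.2 m
net slip = dip-slip / sin(rake) = 140.2 / sin(35°) = 244 m

244 m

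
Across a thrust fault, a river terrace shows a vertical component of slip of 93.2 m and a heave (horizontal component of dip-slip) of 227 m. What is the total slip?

245 m

net slip = √(throw² + heave²) = √(93.2² + 227²) = 245 m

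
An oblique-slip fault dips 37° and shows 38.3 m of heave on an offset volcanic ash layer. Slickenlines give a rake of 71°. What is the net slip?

50.7 m

dip-slip = heave / cos(dip) = 38.3 / cos(37°) = 47.96 m
net slip = dip-slip / sin(rake) = 47.96 / sin(71°) = 50.7 m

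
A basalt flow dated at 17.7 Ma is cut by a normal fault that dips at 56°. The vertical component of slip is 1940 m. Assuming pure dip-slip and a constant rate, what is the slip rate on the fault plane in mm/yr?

dip-slip = throw / sin(dip) = 1940 m / sin(56°) = 2340 m
rate = 2340 m / 17.7 Ma = 0.000132 m/yr = 0.132 mm/yr

0.132 mm/yr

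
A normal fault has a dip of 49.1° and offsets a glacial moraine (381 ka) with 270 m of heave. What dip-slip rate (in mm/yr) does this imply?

1.08 mm/yr

dip-slip = heave / cos(dip) = 270 m / cos(49.1°) = 412.4 m
rate = 412.4 m / 381 ka = 0.00108 m/yr = 1.08 mm/yr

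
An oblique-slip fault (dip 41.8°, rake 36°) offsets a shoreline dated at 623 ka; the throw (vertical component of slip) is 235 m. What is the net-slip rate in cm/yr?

0.0963 cm/yr

dip-slip = throw / sin(dip) = 235 / sin(41.8°) = 352.6 m
net slip = dip-slip / sin(rake) = 352.6 / sin(36°) = 599.8 m
rate = 599.8 m / 623 ka = 0.000963 m/yr = 0.0963 cm/yr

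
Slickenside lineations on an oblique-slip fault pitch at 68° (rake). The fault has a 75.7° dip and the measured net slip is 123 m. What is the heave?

dip-slip = net slip × sin(rake) = 123 m × sin(68°) = 114 m
heave = dip-slip × cos(dip) = 114 × cos(75.7°) = 28.2 m

28.2 m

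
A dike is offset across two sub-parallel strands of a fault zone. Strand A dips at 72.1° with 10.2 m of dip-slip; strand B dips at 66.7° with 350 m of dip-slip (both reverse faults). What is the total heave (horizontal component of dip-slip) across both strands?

142 m

heave_A = 10.2 × cos(72.1°) = 3.135 m
heave_B = 350 × cos(66.7°) = 138.4 m
total = 3.135 + 138.4 = 142 m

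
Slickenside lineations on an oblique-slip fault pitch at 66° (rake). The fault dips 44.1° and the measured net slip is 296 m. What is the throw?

dip-slip = net slip × sin(rake) = 296 m × sin(66°) = 270.4 m
throw = dip-slip × sin(dip) = 270.4 × sin(44.1°) = 188 m

188 m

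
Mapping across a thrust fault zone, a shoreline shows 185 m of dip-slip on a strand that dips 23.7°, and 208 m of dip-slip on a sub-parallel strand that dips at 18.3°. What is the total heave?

367 m

heave_A = 185 × cos(23.7°) = 169.4 m
heave_B = 208 × cos(18.3°) = 197.5 m
total = 169.4 + 197.5 = 367 m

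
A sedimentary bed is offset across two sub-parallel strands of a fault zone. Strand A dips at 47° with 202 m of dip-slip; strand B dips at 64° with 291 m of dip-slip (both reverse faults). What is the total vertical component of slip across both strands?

throw_A = 202 × sin(47°) = 147.7 m
throw_B = 291 × sin(64°) = 261.5 m
total = 147.7 + 261.5 = 409 m

409 m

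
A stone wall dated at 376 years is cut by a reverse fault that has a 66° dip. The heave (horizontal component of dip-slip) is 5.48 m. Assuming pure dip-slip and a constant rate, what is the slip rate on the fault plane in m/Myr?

35800 m/Myr

dip-slip = heave / cos(dip) = 5.48 m / cos(66°) = 13.47 m
rate = 13.47 m / 376 years = 0.0358 m/yr = 35800 m/Myr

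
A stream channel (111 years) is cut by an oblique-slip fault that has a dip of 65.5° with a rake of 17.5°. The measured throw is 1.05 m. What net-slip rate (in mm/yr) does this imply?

34.6 mm/yr

dip-slip = throw / sin(dip) = 1.05 / sin(65.5°) = 1.154 m
net slip = dip-slip / sin(rake) = 1.154 / sin(17.5°) = 3.837 m
rate = 3.837 m / 111 years = 0.0346 m/yr = 34.6 mm/yr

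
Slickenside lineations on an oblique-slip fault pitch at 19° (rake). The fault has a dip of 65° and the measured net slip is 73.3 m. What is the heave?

10.1 m

dip-slip = net slip × sin(rake) = 73.3 m × sin(19°) = 23.86 m
heave = dip-slip × cos(dip) = 23.86 × cos(65°) = 10.1 m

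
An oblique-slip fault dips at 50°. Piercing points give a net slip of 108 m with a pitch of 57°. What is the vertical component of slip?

dip-slip = net slip × sin(rake) = 108 m × sin(57°) = 90.58 m
throw = dip-slip × sin(dip) = 90.58 × sin(50°) = 69.4 m

69.4 m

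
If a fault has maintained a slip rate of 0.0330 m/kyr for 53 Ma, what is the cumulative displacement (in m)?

1750 m

slip = rate × time = 0.0330 m/kyr × 53 Ma = 1750 m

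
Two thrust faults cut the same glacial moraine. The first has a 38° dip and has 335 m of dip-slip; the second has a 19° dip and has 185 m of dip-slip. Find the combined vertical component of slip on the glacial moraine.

266 m

throw_A = 335 × sin(38°) = 206.2 m
throw_B = 185 × sin(19°) = 60.23 m
total = 206.2 + 60.23 = 266 m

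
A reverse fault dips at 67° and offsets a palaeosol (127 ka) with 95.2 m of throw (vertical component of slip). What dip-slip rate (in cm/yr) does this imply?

dip-slip = throw / sin(dip) = 95.2 m / sin(67°) = 103.4 m
rate = 103.4 m / 127 ka = 0.000814 m/yr = 0.0814 cm/yr

0.0814 cm/yr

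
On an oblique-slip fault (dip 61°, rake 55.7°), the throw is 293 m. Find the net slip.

dip-slip = throw / sin(dip) = 293 / sin(61°) = 335 m
net slip = dip-slip / sin(rake) = 335 / sin(55.7°) = 406 m

406 m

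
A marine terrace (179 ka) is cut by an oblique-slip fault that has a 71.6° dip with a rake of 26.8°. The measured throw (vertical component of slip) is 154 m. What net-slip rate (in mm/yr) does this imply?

2.01 mm/yr

dip-slip = throw / sin(dip) = 154 / sin(71.6°) = 162.3 m
net slip = dip-slip / sin(rake) = 162.3 / sin(26.8°) = 360 m
rate = 360 m / 179 ka = 0.00201 m/yr = 2.01 mm/yr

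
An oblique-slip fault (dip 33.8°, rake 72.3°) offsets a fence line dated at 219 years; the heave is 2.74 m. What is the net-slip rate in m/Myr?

15800 m/Myr

dip-slip = heave / cos(dip) = 2.74 / cos(33.8°) = 3.297 m
net slip = dip-slip / sin(rake) = 3.297 / sin(72.3°) = 3.461 m
rate = 3.461 m / 219 years = 0.0158 m/yr = 15800 m/Myr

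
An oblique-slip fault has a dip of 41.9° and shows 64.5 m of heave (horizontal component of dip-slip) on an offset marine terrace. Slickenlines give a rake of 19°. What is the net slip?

dip-slip = heave / cos(dip) = 64.5 / cos(41.9°) = 86.66 m
net slip = dip-slip / sin(rake) = 86.66 / sin(19°) = 266 m

266 m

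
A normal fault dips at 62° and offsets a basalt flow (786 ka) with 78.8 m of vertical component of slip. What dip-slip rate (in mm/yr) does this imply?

0.114 mm/yr

dip-slip = throw / sin(dip) = 78.8 m / sin(62°) = 89.25 m
rate = 89.25 m / 786 ka = 0.000114 m/yr = 0.114 mm/yr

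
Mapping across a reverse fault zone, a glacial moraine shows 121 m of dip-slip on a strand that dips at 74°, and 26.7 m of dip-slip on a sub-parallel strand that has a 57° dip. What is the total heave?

heave_A = 121 × cos(74°) = 33.35 m
heave_B = 26.7 × cos(57°) = 14.54 m
total = 33.35 + 14.54 = 47.9 m

47.9 m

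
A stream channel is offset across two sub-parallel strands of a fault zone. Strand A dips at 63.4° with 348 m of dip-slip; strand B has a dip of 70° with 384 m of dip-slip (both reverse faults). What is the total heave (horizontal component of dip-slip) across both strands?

287 m

heave_A = 348 × cos(63.4°) = 155.8 m
heave_B = 384 × cos(70°) = 131.3 m
total = 155.8 + 131.3 = 287 m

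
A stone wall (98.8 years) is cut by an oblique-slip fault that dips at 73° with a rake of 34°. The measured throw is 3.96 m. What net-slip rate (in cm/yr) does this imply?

dip-slip = throw / sin(dip) = 3.96 / sin(73°) = 4.141 m
net slip = dip-slip / sin(rake) = 4.141 / sin(34°) = 7.405 m
rate = 7.405 m / 98.8 years = 0.0750 m/yr = 7.50 cm/yr

7.50 cm/yr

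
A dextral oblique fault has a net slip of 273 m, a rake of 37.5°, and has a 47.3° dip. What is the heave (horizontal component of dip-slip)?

113 m

dip-slip = net slip × sin(rake) = 273 m × sin(37.5°) = 166.2 m
heave = dip-slip × cos(dip) = 166.2 × cos(47.3°) = 113 m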